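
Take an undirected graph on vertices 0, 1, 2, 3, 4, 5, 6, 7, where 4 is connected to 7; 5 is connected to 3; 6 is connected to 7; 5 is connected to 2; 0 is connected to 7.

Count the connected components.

3

From 0: component {0, 4, 6, 7}.
From 1: component {1}.
From 2: component {2, 3, 5}.
That's 3 components.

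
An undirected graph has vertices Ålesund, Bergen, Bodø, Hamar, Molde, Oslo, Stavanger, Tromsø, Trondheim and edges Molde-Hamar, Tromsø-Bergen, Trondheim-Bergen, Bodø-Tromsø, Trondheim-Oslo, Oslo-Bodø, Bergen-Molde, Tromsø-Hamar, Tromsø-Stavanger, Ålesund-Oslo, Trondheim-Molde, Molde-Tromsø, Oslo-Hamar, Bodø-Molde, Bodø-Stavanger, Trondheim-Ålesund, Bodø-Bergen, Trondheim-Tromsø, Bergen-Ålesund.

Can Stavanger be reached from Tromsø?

Explore from Tromsø.
Distance 1: reach Bergen, Bodø, Hamar, Molde, Stavanger, Trondheim.
Found Stavanger.

Yes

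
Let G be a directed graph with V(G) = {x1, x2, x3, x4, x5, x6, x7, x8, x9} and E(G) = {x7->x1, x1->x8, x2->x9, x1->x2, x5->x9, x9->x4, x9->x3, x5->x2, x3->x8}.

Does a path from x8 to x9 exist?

x8 has no outgoing edges, so nothing is reachable from it.

No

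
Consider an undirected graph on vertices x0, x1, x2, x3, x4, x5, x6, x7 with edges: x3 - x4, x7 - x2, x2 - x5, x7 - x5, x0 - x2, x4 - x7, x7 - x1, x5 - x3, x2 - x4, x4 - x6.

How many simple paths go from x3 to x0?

6

x3–x4–x2–x0
x3–x4–x7–x2–x0
x3–x4–x7–x5–x2–x0
x3–x5–x2–x0
x3–x5–x7–x2–x0
x3–x5–x7–x4–x2–x0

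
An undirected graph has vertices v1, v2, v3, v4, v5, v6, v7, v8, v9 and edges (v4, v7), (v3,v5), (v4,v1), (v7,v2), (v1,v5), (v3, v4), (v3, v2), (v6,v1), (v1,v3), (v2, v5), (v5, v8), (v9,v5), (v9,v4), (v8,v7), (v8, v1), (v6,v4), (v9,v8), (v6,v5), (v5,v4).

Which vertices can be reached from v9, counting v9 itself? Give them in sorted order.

v1, v2, v3, v4, v5, v6, v7, v8, v9

Start at v9.
Its neighbours: v4, v5, v8.
Then their neighbours: v1, v2, v3, v6, v7.
Every vertex is now reached.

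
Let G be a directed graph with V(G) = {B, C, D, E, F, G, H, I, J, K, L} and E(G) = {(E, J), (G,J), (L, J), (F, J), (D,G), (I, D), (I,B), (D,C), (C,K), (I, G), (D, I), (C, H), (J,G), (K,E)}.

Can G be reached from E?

Yes

Explore from E.
Distance 1: reach J.
Distance 2: reach G.
Found G.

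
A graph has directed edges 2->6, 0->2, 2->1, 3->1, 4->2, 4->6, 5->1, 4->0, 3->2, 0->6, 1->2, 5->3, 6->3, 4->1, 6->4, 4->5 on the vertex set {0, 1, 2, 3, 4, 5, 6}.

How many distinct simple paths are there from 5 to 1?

5→1
5→3→1
5→3→2→1
5→3→2→6→4→1

4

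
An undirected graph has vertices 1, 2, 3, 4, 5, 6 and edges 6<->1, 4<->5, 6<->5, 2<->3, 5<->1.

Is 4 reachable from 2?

Explore from 2.
Distance 1: reach 3.
The search is exhausted without reaching 4; it lies in a different component.

No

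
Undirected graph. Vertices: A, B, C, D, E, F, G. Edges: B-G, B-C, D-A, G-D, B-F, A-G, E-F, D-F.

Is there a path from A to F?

Explore from A.
Distance 1: reach D, G.
Distance 2: reach B, F.
Found F.

Yes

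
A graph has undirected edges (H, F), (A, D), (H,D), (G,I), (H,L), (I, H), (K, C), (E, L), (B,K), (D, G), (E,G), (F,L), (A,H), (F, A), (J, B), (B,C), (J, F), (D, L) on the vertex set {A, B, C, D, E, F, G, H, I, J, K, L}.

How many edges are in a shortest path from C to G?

6

Distance 0: C.
Distance 1: B, K.
Distance 2: J.
Distance 3: F.
Distance 4: A, H, L.
Distance 5: D, E, I.
Distance 6: G — contains G.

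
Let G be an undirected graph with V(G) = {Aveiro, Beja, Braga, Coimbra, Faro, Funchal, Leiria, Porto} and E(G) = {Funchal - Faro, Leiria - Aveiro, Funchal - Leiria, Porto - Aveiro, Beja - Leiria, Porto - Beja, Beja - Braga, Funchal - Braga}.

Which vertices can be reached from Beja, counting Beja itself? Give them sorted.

Start at Beja.
Its neighbours: Braga, Leiria, Porto.
Then their neighbours: Aveiro, Funchal.
Then next layer: Faro.
Nothing further is reachable.

Aveiro, Beja, Braga, Faro, Funchal, Leiria, Porto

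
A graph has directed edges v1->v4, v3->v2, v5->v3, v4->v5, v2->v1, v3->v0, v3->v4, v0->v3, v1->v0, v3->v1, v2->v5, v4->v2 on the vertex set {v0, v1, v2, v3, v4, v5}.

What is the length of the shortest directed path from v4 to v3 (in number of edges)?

2

Distance 0: v4.
Distance 1: v2, v5.
Distance 2: v1, v3 — contains v3.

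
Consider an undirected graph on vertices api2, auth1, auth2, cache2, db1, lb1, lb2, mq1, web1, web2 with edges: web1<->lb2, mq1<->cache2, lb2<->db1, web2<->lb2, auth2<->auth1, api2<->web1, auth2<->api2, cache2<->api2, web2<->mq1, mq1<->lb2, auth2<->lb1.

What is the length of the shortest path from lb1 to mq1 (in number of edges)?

Distance 0: lb1.
Distance 1: auth2.
Distance 2: api2, auth1.
Distance 3: cache2, web1.
Distance 4: lb2, mq1 — contains mq1.

4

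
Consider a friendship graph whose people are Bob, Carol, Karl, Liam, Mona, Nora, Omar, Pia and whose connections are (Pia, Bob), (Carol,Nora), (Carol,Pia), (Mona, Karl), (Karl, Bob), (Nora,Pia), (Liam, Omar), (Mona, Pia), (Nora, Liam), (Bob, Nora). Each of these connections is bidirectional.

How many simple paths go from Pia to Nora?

Pia–Bob–Nora
Pia–Carol–Nora
Pia–Mona–Karl–Bob–Nora
Pia–Nora

4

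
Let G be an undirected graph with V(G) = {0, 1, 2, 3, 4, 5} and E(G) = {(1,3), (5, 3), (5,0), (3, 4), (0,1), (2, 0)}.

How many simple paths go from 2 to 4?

2

2–0–1–3–4
2–0–5–3–4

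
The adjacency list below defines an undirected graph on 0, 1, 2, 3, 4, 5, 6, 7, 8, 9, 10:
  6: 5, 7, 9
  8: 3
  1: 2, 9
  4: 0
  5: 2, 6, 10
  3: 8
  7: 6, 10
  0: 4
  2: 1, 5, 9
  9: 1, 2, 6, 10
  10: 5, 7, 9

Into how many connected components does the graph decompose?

From 0: component {0, 4}.
From 1: component {1, 2, 5, 6, 7, 9, 10}.
From 3: component {3, 8}.
That's 3 components.

3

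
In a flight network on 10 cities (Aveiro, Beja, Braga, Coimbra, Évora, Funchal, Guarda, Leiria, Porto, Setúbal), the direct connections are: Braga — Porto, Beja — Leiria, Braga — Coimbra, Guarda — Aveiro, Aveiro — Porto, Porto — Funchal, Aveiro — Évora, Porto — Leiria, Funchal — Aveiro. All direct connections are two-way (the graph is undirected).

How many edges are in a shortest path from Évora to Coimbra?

Distance 0: Évora.
Distance 1: Aveiro.
Distance 2: Funchal, Guarda, Porto.
Distance 3: Braga, Leiria.
Distance 4: Beja, Coimbra — contains Coimbra.

4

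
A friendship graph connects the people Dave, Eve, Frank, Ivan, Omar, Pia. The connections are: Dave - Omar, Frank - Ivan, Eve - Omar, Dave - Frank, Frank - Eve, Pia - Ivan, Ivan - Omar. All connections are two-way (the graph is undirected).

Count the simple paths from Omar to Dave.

3

Omar–Dave
Omar–Eve–Frank–Dave
Omar–Ivan–Frank–Dave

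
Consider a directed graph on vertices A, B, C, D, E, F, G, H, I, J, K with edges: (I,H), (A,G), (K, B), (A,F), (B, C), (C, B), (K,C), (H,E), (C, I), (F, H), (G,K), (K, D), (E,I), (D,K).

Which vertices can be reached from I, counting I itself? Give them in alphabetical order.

E, H, I

Start at I.
Its neighbours: H.
Then their neighbours: E.
Nothing further is reachable.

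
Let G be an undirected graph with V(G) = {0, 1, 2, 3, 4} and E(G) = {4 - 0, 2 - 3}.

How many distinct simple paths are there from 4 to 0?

1

4–0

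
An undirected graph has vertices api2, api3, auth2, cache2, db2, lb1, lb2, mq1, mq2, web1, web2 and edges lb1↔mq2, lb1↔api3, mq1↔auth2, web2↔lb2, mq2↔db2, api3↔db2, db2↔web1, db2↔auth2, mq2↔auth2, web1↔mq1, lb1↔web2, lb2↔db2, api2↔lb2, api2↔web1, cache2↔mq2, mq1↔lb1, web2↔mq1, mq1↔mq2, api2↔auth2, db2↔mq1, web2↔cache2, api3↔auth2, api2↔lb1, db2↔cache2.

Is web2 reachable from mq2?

Yes

Explore from mq2.
Distance 1: reach auth2, cache2, db2, lb1, mq1.
Distance 2: reach api2, api3, lb2, web1, web2.
Found web2.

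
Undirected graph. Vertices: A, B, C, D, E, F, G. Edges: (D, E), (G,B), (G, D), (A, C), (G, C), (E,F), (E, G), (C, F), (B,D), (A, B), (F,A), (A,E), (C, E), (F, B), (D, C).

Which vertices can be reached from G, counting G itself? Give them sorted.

A, B, C, D, E, F, G

Start at G.
Its neighbours: B, C, D, E.
Then their neighbours: A, F.
Every vertex is now reached.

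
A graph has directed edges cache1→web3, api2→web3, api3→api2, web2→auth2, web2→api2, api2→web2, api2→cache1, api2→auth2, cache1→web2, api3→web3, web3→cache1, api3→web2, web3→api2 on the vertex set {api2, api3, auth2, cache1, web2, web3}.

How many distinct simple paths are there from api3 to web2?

api3→api2→cache1→web2
api3→api2→web2
api3→api2→web3→cache1→web2
api3→web2
api3→web3→api2→cache1→web2
api3→web3→api2→web2
api3→web3→cache1→web2

7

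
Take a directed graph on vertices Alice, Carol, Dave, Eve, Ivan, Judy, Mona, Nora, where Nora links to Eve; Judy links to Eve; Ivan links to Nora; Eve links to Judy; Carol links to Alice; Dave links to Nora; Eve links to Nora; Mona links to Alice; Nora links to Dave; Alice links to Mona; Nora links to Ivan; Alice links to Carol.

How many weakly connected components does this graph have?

2

From Alice: component {Alice, Carol, Mona}.
From Dave: component {Dave, Eve, Ivan, Judy, Nora}.
That's 2 components.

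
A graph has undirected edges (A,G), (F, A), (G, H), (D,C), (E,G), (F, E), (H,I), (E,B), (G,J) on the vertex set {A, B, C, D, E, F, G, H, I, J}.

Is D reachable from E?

No

Explore from E.
Distance 1: reach B, F, G.
Distance 2: reach A, H, J.
Distance 3: reach I.
The search is exhausted without reaching D; it lies in a different component.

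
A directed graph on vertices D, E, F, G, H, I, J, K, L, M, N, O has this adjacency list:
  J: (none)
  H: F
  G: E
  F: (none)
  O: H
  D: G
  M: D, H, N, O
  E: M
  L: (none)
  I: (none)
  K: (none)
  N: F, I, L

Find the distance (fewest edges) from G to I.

Distance 0: G.
Distance 1: E.
Distance 2: M.
Distance 3: D, H, N, O.
Distance 4: F, I, L — contains I.

4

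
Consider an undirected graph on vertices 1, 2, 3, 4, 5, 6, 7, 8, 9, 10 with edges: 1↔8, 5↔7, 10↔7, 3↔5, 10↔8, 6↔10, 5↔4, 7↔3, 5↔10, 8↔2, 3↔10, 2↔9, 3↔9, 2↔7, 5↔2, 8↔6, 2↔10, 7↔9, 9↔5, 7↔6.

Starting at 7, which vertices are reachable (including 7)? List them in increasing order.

1, 2, 3, 4, 5, 6, 7, 8, 9, 10

Start at 7.
Its neighbours: 2, 3, 5, 6, 9, 10.
Then their neighbours: 4, 8.
Then next layer: 1.
Every vertex is now reached.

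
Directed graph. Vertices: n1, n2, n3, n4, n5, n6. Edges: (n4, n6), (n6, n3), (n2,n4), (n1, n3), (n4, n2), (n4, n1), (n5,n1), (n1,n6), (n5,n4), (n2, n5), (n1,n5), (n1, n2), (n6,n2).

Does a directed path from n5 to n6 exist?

Yes

Explore from n5.
Distance 1: reach n1, n4.
Distance 2: reach n2, n3, n6.
Found n6.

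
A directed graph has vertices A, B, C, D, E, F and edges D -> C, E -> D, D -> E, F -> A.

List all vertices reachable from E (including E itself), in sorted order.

Start at E.
Its neighbours: D.
Then their neighbours: C.
Nothing further is reachable.

C, D, E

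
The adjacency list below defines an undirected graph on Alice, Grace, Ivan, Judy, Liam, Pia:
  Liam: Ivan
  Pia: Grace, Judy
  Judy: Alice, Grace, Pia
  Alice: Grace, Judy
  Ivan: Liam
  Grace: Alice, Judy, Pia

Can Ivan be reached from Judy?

Explore from Judy.
Distance 1: reach Alice, Grace, Pia.
The search is exhausted without reaching Ivan; it lies in a different component.

No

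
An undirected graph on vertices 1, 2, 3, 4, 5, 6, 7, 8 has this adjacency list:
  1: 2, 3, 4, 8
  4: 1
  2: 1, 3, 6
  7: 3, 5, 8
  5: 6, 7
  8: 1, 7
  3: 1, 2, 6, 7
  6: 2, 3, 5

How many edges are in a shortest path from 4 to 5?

4

Distance 0: 4.
Distance 1: 1.
Distance 2: 2, 3, 8.
Distance 3: 6, 7.
Distance 4: 5 — contains 5.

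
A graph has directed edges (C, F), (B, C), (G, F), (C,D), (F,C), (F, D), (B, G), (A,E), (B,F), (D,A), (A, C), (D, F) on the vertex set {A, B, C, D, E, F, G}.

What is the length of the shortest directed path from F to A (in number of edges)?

2

Distance 0: F.
Distance 1: C, D.
Distance 2: A — contains A.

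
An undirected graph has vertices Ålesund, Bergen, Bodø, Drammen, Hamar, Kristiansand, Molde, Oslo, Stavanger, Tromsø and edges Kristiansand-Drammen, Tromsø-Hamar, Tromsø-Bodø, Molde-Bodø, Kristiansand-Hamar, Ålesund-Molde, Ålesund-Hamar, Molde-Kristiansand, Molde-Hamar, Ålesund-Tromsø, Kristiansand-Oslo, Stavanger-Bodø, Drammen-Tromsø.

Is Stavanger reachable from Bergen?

Bergen has no edges, so nothing is reachable from it.

No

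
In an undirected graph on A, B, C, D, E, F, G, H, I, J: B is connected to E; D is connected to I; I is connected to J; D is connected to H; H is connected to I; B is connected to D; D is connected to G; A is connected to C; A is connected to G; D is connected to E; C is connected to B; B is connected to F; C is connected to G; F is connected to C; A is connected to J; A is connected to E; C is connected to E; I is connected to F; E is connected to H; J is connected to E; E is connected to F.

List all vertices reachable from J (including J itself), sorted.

Start at J.
Its neighbours: A, E, I.
Then their neighbours: B, C, D, F, G, H.
Every vertex is now reached.

A, B, C, D, E, F, G, H, I, J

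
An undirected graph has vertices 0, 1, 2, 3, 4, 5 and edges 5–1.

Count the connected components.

5

From 0: component {0}.
From 1: component {1, 5}.
From 2: component {2}.
From 3: component {3}.
From 4: component {4}.
That's 5 components.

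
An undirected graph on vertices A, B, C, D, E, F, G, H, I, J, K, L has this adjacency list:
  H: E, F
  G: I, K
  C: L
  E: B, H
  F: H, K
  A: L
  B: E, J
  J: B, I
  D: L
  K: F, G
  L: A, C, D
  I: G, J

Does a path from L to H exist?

Explore from L.
Distance 1: reach A, C, D.
The search is exhausted without reaching H; it lies in a different component.

No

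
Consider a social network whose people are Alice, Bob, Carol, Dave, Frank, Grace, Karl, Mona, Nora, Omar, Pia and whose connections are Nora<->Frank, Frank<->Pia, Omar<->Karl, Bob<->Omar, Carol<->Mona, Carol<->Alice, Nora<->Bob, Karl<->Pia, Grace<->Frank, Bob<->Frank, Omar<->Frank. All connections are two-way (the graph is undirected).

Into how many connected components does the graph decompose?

From Alice: component {Alice, Carol, Mona}.
From Bob: component {Bob, Frank, Grace, Karl, Nora, Omar, Pia}.
From Dave: component {Dave}.
That's 3 components.

3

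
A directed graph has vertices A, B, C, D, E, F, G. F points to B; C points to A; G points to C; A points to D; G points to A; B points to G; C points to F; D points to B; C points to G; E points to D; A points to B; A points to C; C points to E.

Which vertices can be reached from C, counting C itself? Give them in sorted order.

Start at C.
Its neighbours: A, E, F, G.
Then their neighbours: B, D.
Every vertex is now reached.

A, B, C, D, E, F, G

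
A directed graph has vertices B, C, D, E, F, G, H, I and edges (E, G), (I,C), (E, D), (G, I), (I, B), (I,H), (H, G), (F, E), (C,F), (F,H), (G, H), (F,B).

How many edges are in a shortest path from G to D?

5

Distance 0: G.
Distance 1: H, I.
Distance 2: B, C.
Distance 3: F.
Distance 4: E.
Distance 5: D — contains D.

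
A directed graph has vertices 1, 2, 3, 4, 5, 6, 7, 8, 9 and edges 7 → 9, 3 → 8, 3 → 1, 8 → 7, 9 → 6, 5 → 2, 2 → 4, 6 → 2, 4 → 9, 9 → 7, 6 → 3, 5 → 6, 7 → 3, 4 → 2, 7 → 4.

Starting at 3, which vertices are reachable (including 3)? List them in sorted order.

1, 2, 3, 4, 6, 7, 8, 9

Start at 3.
Its neighbours: 1, 8.
Then their neighbours: 7.
Then next layer: 4, 9.
Then next layer: 2, 6.
Nothing further is reachable.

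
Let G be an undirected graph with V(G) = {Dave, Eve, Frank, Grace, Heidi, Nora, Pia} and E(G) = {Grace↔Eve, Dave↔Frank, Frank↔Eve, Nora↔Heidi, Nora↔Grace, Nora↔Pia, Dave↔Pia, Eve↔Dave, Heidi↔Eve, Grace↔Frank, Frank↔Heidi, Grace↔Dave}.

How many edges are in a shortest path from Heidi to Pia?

Distance 0: Heidi.
Distance 1: Eve, Frank, Nora.
Distance 2: Dave, Grace, Pia — contains Pia.

2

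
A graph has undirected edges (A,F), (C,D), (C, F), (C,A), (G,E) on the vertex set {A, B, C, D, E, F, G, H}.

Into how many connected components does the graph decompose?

From A: component {A, C, D, F}.
From B: component {B}.
From E: component {E, G}.
From H: component {H}.
That's 4 components.

4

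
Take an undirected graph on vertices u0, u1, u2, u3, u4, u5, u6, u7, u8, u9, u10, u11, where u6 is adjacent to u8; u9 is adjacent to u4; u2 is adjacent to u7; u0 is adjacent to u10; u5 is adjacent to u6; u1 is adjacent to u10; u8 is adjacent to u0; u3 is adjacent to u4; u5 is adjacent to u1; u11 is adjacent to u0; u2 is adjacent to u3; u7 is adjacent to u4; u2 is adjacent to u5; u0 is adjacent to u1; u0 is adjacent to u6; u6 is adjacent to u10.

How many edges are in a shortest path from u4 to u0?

5

Distance 0: u4.
Distance 1: u3, u7, u9.
Distance 2: u2.
Distance 3: u5.
Distance 4: u1, u6.
Distance 5: u0, u8, u10 — contains u0.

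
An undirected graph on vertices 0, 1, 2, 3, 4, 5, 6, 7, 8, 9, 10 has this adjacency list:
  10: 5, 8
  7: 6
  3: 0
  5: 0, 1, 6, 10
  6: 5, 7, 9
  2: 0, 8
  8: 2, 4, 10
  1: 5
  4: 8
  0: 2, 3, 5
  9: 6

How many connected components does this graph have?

From 0: component {0, 1, 2, 3, 4, 5, 6, 7, 8, 9, 10}.
That's 1 component.

1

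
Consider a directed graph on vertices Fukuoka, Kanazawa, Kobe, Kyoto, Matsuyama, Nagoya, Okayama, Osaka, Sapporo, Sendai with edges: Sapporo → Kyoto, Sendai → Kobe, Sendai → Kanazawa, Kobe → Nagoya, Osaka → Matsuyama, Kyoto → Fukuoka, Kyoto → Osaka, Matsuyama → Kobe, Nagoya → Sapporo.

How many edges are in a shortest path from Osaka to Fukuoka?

Distance 0: Osaka.
Distance 1: Matsuyama.
Distance 2: Kobe.
Distance 3: Nagoya.
Distance 4: Sapporo.
Distance 5: Kyoto.
Distance 6: Fukuoka — contains Fukuoka.

6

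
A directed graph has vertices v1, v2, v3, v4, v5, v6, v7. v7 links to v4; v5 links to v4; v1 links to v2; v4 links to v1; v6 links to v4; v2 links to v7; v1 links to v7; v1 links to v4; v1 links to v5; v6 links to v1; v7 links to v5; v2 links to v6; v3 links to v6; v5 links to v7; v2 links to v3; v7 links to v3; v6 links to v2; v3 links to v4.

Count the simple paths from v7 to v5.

v7→v3→v4→v1→v5
v7→v3→v6→v1→v5
v7→v3→v6→v4→v1→v5
v7→v4→v1→v5
v7→v5

5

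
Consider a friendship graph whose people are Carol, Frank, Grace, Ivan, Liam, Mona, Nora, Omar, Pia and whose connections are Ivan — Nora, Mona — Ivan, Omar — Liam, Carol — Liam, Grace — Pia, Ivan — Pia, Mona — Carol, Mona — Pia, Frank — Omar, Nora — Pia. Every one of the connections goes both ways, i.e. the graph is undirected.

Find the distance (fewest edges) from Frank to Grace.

6

Distance 0: Frank.
Distance 1: Omar.
Distance 2: Liam.
Distance 3: Carol.
Distance 4: Mona.
Distance 5: Ivan, Pia.
Distance 6: Grace, Nora — contains Grace.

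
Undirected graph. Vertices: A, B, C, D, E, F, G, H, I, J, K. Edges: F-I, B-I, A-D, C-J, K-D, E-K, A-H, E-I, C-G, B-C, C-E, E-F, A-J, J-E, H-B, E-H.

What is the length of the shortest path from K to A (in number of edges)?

Distance 0: K.
Distance 1: D, E.
Distance 2: A, C, F, H, I, J — contains A.

2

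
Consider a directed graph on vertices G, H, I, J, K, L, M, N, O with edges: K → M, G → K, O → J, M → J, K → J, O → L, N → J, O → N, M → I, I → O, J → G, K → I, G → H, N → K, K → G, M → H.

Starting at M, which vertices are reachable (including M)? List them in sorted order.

Start at M.
Its neighbours: H, I, J.
Then their neighbours: G, O.
Then next layer: K, L, N.
Every vertex is now reached.

G, H, I, J, K, L, M, N, O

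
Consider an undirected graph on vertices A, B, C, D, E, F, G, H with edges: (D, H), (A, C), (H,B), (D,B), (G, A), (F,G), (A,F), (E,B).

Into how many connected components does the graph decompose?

From A: component {A, C, F, G}.
From B: component {B, D, E, H}.
That's 2 components.

2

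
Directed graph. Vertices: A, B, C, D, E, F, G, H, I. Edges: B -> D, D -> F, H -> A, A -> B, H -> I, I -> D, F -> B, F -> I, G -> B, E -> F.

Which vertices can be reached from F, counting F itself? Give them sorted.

B, D, F, I

Start at F.
Its neighbours: B, I.
Then their neighbours: D.
Nothing further is reachable.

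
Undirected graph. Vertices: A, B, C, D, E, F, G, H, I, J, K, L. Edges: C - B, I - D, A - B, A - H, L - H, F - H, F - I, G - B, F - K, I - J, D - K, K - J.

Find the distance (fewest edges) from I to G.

Distance 0: I.
Distance 1: D, F, J.
Distance 2: H, K.
Distance 3: A, L.
Distance 4: B.
Distance 5: C, G — contains G.

5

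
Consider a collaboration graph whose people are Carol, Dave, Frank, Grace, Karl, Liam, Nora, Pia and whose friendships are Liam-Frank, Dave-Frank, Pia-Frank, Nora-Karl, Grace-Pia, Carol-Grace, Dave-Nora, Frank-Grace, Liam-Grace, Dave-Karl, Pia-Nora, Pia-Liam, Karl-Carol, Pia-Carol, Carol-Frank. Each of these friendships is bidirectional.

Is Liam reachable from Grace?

Yes

Explore from Grace.
Distance 1: reach Carol, Frank, Liam, Pia.
Found Liam.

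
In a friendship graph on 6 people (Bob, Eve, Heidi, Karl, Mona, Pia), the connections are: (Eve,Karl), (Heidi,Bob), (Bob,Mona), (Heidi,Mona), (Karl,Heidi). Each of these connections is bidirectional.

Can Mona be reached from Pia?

Pia has no edges, so nothing is reachable from it.

No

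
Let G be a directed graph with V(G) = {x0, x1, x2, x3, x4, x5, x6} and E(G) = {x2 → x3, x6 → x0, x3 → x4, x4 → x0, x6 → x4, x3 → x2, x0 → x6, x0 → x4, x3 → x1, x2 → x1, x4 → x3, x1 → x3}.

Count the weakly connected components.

2

From x0: component {x0, x1, x2, x3, x4, x6}.
From x5: component {x5}.
That's 2 components.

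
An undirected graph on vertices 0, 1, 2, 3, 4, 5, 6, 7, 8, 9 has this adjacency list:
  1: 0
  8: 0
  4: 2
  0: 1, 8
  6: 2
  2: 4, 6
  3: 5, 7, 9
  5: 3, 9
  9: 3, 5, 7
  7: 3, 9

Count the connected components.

3

From 0: component {0, 1, 8}.
From 2: component {2, 4, 6}.
From 3: component {3, 5, 7, 9}.
That's 3 components.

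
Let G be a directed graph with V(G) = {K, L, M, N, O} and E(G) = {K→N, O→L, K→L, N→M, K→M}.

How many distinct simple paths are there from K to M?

K→M
K→N→M

2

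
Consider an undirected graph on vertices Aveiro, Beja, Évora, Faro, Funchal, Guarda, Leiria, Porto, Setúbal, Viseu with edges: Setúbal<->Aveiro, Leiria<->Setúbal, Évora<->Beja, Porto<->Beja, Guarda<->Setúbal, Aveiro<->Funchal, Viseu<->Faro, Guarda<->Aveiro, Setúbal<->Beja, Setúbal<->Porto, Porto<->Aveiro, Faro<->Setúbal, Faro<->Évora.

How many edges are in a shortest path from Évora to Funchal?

Distance 0: Évora.
Distance 1: Beja, Faro.
Distance 2: Porto, Setúbal, Viseu.
Distance 3: Aveiro, Guarda, Leiria.
Distance 4: Funchal — contains Funchal.

4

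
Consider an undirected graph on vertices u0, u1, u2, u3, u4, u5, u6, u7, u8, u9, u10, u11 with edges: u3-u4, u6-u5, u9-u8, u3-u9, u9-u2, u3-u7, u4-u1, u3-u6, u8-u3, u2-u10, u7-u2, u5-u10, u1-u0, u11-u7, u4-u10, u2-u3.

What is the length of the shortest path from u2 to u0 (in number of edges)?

4

Distance 0: u2.
Distance 1: u3, u7, u9, u10.
Distance 2: u4, u5, u6, u8, u11.
Distance 3: u1.
Distance 4: u0 — contains u0.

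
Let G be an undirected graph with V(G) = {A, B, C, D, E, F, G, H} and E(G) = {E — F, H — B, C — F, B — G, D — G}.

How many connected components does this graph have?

3

From A: component {A}.
From B: component {B, D, G, H}.
From C: component {C, E, F}.
That's 3 components.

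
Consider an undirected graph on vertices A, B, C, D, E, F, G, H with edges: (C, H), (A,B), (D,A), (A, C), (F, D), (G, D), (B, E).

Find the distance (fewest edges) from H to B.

3

Distance 0: H.
Distance 1: C.
Distance 2: A.
Distance 3: B, D — contains B.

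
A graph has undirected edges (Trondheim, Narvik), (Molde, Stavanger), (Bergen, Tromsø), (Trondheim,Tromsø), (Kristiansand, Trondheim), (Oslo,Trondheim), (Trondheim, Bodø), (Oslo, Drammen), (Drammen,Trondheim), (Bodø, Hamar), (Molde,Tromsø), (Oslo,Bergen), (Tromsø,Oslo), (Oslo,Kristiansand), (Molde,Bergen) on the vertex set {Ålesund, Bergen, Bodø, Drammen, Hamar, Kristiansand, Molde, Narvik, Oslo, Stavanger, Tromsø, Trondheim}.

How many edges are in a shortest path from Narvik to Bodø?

Distance 0: Narvik.
Distance 1: Trondheim.
Distance 2: Bodø, Drammen, Kristiansand, Oslo, Tromsø — contains Bodø.

2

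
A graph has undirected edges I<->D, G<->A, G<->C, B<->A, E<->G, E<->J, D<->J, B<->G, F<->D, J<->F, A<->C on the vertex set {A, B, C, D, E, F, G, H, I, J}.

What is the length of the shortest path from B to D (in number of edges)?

Distance 0: B.
Distance 1: A, G.
Distance 2: C, E.
Distance 3: J.
Distance 4: D, F — contains D.

4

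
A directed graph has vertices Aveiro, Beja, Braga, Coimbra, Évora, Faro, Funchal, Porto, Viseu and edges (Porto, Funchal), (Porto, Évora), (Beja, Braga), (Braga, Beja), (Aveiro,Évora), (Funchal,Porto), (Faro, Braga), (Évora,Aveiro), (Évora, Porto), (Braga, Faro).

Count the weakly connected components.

4

From Aveiro: component {Aveiro, Évora, Funchal, Porto}.
From Beja: component {Beja, Braga, Faro}.
From Coimbra: component {Coimbra}.
From Viseu: component {Viseu}.
That's 4 components.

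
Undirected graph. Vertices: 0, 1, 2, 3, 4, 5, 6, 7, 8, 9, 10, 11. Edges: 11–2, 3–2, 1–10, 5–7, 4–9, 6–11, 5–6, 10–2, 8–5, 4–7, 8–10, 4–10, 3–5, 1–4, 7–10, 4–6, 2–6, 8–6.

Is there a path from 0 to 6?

0 has no edges, so nothing is reachable from it.

No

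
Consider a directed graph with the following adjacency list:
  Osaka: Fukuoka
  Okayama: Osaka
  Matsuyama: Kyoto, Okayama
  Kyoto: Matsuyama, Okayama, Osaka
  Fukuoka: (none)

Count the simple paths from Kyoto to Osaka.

Kyoto→Matsuyama→Okayama→Osaka
Kyoto→Okayama→Osaka
Kyoto→Osaka

3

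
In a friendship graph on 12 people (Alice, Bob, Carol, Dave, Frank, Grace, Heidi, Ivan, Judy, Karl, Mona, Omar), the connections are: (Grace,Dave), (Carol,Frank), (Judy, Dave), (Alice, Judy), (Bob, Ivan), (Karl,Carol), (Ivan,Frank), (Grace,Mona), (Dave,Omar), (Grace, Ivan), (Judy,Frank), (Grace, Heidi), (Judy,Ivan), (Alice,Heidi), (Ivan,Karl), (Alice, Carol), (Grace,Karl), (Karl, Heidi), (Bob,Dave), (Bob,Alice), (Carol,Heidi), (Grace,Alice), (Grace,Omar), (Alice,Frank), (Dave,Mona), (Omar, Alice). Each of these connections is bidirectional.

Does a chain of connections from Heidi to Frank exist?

Yes

Explore from Heidi.
Distance 1: reach Alice, Carol, Grace, Karl.
Distance 2: reach Bob, Dave, Frank, Ivan, Judy, Mona, Omar.
Found Frank.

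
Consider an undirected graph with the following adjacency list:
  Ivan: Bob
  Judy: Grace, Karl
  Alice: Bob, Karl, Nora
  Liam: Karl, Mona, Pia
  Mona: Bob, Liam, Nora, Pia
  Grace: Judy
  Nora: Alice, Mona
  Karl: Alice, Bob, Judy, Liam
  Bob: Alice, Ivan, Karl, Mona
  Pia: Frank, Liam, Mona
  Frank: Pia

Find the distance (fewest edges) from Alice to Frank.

4

Distance 0: Alice.
Distance 1: Bob, Karl, Nora.
Distance 2: Ivan, Judy, Liam, Mona.
Distance 3: Grace, Pia.
Distance 4: Frank — contains Frank.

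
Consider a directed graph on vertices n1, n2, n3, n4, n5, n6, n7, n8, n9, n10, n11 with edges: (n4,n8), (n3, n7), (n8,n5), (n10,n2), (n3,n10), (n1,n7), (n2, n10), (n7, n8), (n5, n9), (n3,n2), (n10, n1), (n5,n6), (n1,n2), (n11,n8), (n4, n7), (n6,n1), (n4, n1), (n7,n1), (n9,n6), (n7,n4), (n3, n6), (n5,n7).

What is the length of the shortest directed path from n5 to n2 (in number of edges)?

3

Distance 0: n5.
Distance 1: n6, n7, n9.
Distance 2: n1, n4, n8.
Distance 3: n2 — contains n2.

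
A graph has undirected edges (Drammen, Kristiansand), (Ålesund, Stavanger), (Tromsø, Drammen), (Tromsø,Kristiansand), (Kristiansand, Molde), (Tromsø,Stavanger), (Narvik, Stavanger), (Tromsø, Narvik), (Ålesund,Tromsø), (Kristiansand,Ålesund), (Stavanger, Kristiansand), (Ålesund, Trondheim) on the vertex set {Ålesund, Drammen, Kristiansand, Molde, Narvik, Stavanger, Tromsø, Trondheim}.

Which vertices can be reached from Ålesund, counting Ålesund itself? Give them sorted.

Ålesund, Drammen, Kristiansand, Molde, Narvik, Stavanger, Tromsø, Trondheim

Start at Ålesund.
Its neighbours: Kristiansand, Stavanger, Tromsø, Trondheim.
Then their neighbours: Drammen, Molde, Narvik.
Every vertex is now reached.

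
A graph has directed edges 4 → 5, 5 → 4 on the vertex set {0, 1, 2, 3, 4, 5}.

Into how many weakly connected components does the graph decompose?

5

From 0: component {0}.
From 1: component {1}.
From 2: component {2}.
From 3: component {3}.
From 4: component {4, 5}.
That's 5 components.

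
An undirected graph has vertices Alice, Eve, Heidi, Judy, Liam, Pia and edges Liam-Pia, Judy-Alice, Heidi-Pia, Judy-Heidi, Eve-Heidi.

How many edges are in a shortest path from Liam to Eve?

3

Distance 0: Liam.
Distance 1: Pia.
Distance 2: Heidi.
Distance 3: Eve, Judy — contains Eve.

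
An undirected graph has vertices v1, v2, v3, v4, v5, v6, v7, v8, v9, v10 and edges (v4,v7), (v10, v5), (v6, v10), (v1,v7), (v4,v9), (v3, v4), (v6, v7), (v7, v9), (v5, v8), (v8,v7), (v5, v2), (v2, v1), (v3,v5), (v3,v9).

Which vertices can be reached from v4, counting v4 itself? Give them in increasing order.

Start at v4.
Its neighbours: v3, v7, v9.
Then their neighbours: v1, v5, v6, v8.
Then next layer: v2, v10.
Every vertex is now reached.

v1, v2, v3, v4, v5, v6, v7, v8, v9, v10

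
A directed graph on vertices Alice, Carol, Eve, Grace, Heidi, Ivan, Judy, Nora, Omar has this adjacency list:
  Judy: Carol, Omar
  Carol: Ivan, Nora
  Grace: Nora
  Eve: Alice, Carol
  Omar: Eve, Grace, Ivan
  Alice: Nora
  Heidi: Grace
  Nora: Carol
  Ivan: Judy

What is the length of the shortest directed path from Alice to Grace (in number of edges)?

Distance 0: Alice.
Distance 1: Nora.
Distance 2: Carol.
Distance 3: Ivan.
Distance 4: Judy.
Distance 5: Omar.
Distance 6: Eve, Grace — contains Grace.

6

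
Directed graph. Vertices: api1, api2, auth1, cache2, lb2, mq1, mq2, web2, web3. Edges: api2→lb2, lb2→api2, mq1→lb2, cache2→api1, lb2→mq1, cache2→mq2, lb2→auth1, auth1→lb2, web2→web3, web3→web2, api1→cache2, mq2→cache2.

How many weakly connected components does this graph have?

3

From api1: component {api1, cache2, mq2}.
From api2: component {api2, auth1, lb2, mq1}.
From web2: component {web2, web3}.
That's 3 components.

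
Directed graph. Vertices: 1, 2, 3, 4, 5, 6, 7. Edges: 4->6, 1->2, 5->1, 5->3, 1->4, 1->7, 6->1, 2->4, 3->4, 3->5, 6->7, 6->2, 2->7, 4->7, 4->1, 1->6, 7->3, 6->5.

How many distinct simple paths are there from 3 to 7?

21

3→4→1→2→7
3→4→1→6→2→7
3→4→1→6→7
3→4→1→7
3→4→6→1→2→7
3→4→6→1→7
3→4→6→2→7
3→4→6→5→1→2→7
... and 13 more.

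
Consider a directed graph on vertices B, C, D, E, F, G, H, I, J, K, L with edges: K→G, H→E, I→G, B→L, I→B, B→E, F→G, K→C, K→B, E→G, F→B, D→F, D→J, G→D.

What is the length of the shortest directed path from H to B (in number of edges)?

5

Distance 0: H.
Distance 1: E.
Distance 2: G.
Distance 3: D.
Distance 4: F, J.
Distance 5: B — contains B.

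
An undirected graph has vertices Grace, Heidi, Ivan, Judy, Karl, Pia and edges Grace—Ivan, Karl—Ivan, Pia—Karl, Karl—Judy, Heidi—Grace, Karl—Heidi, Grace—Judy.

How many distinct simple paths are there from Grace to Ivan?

3

Grace–Heidi–Karl–Ivan
Grace–Ivan
Grace–Judy–Karl–Ivan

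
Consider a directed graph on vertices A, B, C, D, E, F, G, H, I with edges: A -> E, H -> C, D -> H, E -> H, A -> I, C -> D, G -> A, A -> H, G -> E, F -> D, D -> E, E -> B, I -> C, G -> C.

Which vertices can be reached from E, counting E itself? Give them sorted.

B, C, D, E, H

Start at E.
Its neighbours: B, H.
Then their neighbours: C.
Then next layer: D.
Nothing further is reachable.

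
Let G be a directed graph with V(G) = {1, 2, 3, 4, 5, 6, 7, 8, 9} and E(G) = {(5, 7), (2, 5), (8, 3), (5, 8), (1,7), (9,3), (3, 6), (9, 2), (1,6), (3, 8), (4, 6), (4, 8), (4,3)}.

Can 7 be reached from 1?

Yes

Explore from 1.
Distance 1: reach 6, 7.
Found 7.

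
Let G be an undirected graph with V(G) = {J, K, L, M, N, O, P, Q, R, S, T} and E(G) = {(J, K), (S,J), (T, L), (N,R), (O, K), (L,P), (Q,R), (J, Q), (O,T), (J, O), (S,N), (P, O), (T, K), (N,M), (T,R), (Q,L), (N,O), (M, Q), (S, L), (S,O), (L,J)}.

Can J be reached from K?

Yes

Explore from K.
Distance 1: reach J, O, T.
Found J.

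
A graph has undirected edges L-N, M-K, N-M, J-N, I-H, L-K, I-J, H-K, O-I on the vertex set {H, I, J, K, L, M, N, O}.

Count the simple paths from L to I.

4

L–K–H–I
L–K–M–N–J–I
L–N–J–I
L–N–M–K–H–I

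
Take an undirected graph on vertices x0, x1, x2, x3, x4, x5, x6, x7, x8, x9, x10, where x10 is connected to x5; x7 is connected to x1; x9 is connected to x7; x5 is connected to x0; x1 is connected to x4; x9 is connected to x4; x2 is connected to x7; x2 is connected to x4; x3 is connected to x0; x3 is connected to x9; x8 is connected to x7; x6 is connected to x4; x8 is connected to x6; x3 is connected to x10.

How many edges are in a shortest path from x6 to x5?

Distance 0: x6.
Distance 1: x4, x8.
Distance 2: x1, x2, x7, x9.
Distance 3: x3.
Distance 4: x0, x10.
Distance 5: x5 — contains x5.

5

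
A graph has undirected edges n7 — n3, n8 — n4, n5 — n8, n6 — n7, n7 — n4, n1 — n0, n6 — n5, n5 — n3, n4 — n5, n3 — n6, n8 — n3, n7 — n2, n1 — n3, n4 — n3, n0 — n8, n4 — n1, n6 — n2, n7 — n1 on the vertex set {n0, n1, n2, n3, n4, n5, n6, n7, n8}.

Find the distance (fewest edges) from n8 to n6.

2

Distance 0: n8.
Distance 1: n0, n3, n4, n5.
Distance 2: n1, n6, n7 — contains n6.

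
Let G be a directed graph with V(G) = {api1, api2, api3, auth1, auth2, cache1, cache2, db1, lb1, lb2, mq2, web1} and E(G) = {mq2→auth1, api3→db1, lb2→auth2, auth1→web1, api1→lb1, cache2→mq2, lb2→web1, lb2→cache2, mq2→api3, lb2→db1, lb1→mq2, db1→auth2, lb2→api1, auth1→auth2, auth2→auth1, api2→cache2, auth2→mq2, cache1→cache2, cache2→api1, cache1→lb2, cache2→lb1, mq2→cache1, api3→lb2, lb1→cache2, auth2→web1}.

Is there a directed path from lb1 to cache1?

Yes

Explore from lb1.
Distance 1: reach cache2, mq2.
Distance 2: reach api1, api3, auth1, cache1.
Found cache1.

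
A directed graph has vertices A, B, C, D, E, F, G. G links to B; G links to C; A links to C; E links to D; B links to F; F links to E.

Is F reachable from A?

No

Explore from A.
Distance 1: reach C.
The search from A is exhausted; no directed path reaches F.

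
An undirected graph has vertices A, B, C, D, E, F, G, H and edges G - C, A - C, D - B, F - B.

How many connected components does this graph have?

From A: component {A, C, G}.
From B: component {B, D, F}.
From E: component {E}.
From H: component {H}.
That's 4 components.

4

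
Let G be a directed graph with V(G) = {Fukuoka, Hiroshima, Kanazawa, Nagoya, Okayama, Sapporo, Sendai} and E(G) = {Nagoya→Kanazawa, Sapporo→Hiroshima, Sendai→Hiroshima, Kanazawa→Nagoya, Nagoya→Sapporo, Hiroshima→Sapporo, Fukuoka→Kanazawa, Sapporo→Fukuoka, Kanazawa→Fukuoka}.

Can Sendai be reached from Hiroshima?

Explore from Hiroshima.
Distance 1: reach Sapporo.
Distance 2: reach Fukuoka.
Distance 3: reach Kanazawa.
Distance 4: reach Nagoya.
The search from Hiroshima is exhausted; no directed path reaches Sendai.

No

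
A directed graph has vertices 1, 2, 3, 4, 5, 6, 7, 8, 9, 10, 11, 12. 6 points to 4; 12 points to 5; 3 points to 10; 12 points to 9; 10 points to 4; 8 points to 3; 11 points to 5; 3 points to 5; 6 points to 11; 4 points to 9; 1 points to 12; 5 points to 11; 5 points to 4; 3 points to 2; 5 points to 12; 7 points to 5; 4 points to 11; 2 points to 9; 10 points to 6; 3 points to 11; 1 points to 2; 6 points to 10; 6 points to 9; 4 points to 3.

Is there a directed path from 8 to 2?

Explore from 8.
Distance 1: reach 3.
Distance 2: reach 2, 5, 10, 11.
Found 2.

Yes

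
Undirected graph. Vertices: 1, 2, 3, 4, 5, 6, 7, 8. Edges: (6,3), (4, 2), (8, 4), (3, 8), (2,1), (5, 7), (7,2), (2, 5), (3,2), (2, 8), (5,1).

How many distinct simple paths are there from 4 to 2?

3

4–2
4–8–2
4–8–3–2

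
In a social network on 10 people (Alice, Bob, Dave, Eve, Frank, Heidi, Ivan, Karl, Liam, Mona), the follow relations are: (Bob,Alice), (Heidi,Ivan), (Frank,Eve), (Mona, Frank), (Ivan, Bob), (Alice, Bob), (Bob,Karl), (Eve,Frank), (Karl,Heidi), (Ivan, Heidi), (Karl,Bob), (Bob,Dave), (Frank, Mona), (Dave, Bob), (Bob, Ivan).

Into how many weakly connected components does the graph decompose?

3

From Alice: component {Alice, Bob, Dave, Heidi, Ivan, Karl}.
From Eve: component {Eve, Frank, Mona}.
From Liam: component {Liam}.
That's 3 components.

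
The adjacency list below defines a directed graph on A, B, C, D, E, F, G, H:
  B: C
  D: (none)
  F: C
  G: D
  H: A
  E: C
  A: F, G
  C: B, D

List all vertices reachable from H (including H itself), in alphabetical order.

Start at H.
Its neighbours: A.
Then their neighbours: F, G.
Then next layer: C, D.
Then next layer: B.
Nothing further is reachable.

A, B, C, D, F, G, H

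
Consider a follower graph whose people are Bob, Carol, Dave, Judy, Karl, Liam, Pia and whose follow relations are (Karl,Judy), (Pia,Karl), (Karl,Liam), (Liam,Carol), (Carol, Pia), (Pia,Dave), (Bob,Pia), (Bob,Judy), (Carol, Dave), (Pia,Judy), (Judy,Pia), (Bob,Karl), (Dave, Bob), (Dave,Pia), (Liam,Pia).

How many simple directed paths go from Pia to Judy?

Pia→Dave→Bob→Judy
Pia→Dave→Bob→Karl→Judy
Pia→Judy
Pia→Karl→Judy
Pia→Karl→Liam→Carol→Dave→Bob→Judy

5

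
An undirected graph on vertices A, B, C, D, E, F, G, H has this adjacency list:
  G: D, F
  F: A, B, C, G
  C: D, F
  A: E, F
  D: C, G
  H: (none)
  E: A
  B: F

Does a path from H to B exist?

H has no edges, so nothing is reachable from it.

No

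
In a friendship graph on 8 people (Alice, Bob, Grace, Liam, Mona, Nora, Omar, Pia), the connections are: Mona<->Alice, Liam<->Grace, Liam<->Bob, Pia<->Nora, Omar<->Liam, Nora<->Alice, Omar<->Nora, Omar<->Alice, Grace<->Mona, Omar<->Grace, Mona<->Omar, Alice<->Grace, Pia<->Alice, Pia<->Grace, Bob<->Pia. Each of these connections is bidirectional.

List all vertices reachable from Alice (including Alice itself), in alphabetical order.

Alice, Bob, Grace, Liam, Mona, Nora, Omar, Pia

Start at Alice.
Its neighbours: Grace, Mona, Nora, Omar, Pia.
Then their neighbours: Bob, Liam.
Every vertex is now reached.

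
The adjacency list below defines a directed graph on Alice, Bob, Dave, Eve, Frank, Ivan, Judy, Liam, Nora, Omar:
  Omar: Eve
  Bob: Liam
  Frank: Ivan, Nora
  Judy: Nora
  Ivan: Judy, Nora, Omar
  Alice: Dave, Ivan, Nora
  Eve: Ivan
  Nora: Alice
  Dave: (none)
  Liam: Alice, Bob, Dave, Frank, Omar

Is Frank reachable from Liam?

Explore from Liam.
Distance 1: reach Alice, Bob, Dave, Frank, Omar.
Found Frank.

Yes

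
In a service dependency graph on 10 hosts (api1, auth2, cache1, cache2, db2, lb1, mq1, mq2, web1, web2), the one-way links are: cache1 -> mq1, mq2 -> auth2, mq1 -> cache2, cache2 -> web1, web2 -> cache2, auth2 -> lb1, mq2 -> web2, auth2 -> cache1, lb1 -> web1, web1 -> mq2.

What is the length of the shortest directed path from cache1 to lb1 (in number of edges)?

6

Distance 0: cache1.
Distance 1: mq1.
Distance 2: cache2.
Distance 3: web1.
Distance 4: mq2.
Distance 5: auth2, web2.
Distance 6: lb1 — contains lb1.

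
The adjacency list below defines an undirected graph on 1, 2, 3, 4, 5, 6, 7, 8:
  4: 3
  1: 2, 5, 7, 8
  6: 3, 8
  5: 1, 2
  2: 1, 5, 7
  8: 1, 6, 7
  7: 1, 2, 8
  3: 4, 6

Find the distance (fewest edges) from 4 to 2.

5

Distance 0: 4.
Distance 1: 3.
Distance 2: 6.
Distance 3: 8.
Distance 4: 1, 7.
Distance 5: 2, 5 — contains 2.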